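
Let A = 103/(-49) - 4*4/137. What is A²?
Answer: 221861025/45064369 ≈ 4.9232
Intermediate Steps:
A = -14895/6713 (A = 103*(-1/49) - 16*1/137 = -103/49 - 16/137 = -14895/6713 ≈ -2.2188)
A² = (-14895/6713)² = 221861025/45064369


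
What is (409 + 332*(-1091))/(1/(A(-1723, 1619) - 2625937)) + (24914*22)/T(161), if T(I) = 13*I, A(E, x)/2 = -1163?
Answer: 1990261826677685/2093 ≈ 9.5091e+11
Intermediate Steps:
A(E, x) = -2326 (A(E, x) = 2*(-1163) = -2326)
(409 + 332*(-1091))/(1/(A(-1723, 1619) - 2625937)) + (24914*22)/T(161) = (409 + 332*(-1091))/(1/(-2326 - 2625937)) + (24914*22)/((13*161)) = (409 - 362212)/(1/(-2628263)) + 548108/2093 = -361803/(-1/2628263) + 548108*(1/2093) = -361803*(-2628263) + 548108/2093 = 950913438189 + 548108/2093 = 1990261826677685/2093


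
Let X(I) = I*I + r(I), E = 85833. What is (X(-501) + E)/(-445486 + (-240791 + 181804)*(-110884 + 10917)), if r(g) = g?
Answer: 112111/1965435981 ≈ 5.7041e-5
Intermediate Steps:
X(I) = I + I² (X(I) = I*I + I = I² + I = I + I²)
(X(-501) + E)/(-445486 + (-240791 + 181804)*(-110884 + 10917)) = (-501*(1 - 501) + 85833)/(-445486 + (-240791 + 181804)*(-110884 + 10917)) = (-501*(-500) + 85833)/(-445486 - 58987*(-99967)) = (250500 + 85833)/(-445486 + 5896753429) = 336333/5896307943 = 336333*(1/5896307943) = 112111/1965435981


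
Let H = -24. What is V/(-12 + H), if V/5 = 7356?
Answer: -3065/3 ≈ -1021.7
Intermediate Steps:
V = 36780 (V = 5*7356 = 36780)
V/(-12 + H) = 36780/(-12 - 24) = 36780/(-36) = 36780*(-1/36) = -3065/3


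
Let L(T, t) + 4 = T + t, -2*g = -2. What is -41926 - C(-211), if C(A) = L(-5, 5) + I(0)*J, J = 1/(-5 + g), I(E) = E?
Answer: -41922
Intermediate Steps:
g = 1 (g = -½*(-2) = 1)
L(T, t) = -4 + T + t (L(T, t) = -4 + (T + t) = -4 + T + t)
J = -¼ (J = 1/(-5 + 1) = 1/(-4) = -¼ ≈ -0.25000)
C(A) = -4 (C(A) = (-4 - 5 + 5) + 0*(-¼) = -4 + 0 = -4)
-41926 - C(-211) = -41926 - 1*(-4) = -41926 + 4 = -41922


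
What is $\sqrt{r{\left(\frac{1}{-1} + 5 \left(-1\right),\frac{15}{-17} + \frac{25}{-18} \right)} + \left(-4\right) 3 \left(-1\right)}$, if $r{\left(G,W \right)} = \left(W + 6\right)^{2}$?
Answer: $\frac{\sqrt{2425513}}{306} \approx 5.0896$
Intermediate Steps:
$r{\left(G,W \right)} = \left(6 + W\right)^{2}$
$\sqrt{r{\left(\frac{1}{-1} + 5 \left(-1\right),\frac{15}{-17} + \frac{25}{-18} \right)} + \left(-4\right) 3 \left(-1\right)} = \sqrt{\left(6 + \left(\frac{15}{-17} + \frac{25}{-18}\right)\right)^{2} + \left(-4\right) 3 \left(-1\right)} = \sqrt{\left(6 + \left(15 \left(- \frac{1}{17}\right) + 25 \left(- \frac{1}{18}\right)\right)\right)^{2} - -12} = \sqrt{\left(6 - \frac{695}{306}\right)^{2} + 12} = \sqrt{\left(\frac{1141}{306}\right)^{2} + 12} = \sqrt{\frac{1301881}{93636} + 12} = \sqrt{\frac{2425513}{93636}} = \frac{\sqrt{2425513}}{306}$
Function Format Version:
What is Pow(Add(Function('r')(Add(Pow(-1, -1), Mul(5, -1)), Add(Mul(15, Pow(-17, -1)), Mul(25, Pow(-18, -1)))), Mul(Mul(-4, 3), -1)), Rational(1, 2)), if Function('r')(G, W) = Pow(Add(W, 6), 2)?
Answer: Mul(Rational(1, 306), Pow(2425513, Rational(1, 2))) ≈ 5.0896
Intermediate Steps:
Function('r')(G, W) = Pow(Add(6, W), 2)
Pow(Add(Function('r')(Add(Pow(-1, -1), Mul(5, -1)), Add(Mul(15, Pow(-17, -1)), Mul(25, Pow(-18, -1)))), Mul(Mul(-4, 3), -1)), Rational(1, 2)) = Pow(Add(Pow(Add(6, Add(Mul(15, Pow(-17, -1)), Mul(25, Pow(-18, -1)))), 2), Mul(Mul(-4, 3), -1)), Rational(1, 2)) = Pow(Add(Pow(Add(6, Add(Mul(15, Rational(-1, 17)), Mul(25, Rational(-1, 18)))), 2), Mul(-12, -1)), Rational(1, 2)) = Pow(Add(Pow(Add(6, Add(Rational(-15, 17), Rational(-25, 18))), 2), 12), Rational(1, 2)) = Pow(Add(Pow(Add(6, Rational(-695, 306)), 2), 12), Rational(1, 2)) = Pow(Add(Pow(Rational(1141, 306), 2), 12), Rational(1, 2)) = Pow(Add(Rational(1301881, 93636), 12), Rational(1, 2)) = Pow(Rational(2425513, 93636), Rational(1, 2)) = Mul(Rational(1, 306), Pow(2425513, Rational(1, 2)))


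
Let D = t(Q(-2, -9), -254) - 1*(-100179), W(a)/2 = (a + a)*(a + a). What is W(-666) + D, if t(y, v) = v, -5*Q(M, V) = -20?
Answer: 3648373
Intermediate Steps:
Q(M, V) = 4 (Q(M, V) = -1/5*(-20) = 4)
W(a) = 8*a**2 (W(a) = 2*((a + a)*(a + a)) = 2*((2*a)*(2*a)) = 2*(4*a**2) = 8*a**2)
D = 99925 (D = -254 - 1*(-100179) = -254 + 100179 = 99925)
W(-666) + D = 8*(-666)**2 + 99925 = 8*443556 + 99925 = 3548448 + 99925 = 3648373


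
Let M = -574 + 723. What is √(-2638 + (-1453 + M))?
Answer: 3*I*√438 ≈ 62.785*I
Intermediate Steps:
M = 149
√(-2638 + (-1453 + M)) = √(-2638 + (-1453 + 149)) = √(-2638 - 1304) = √(-3942) = 3*I*√438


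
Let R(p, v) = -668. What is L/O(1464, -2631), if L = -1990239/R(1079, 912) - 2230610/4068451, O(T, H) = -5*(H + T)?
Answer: 8095699802309/15857926938780 ≈ 0.51051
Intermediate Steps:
O(T, H) = -5*H - 5*T
L = 8095699802309/2717725268 (L = -1990239/(-668) - 2230610/4068451 = -1990239*(-1/668) - 2230610*1/4068451 = 1990239/668 - 2230610/4068451 = 8095699802309/2717725268 ≈ 2978.9)
L/O(1464, -2631) = 8095699802309/(2717725268*(-5*(-2631) - 5*1464)) = 8095699802309/(2717725268*(13155 - 7320)) = (8095699802309/2717725268)/5835 = (8095699802309/2717725268)*(1/5835) = 8095699802309/15857926938780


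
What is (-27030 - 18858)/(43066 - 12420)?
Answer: -22944/15323 ≈ -1.4974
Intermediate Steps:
(-27030 - 18858)/(43066 - 12420) = -45888/30646 = -45888*1/30646 = -22944/15323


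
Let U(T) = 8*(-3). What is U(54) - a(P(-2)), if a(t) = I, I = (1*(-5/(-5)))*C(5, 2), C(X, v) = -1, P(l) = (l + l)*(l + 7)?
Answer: -23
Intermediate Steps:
P(l) = 2*l*(7 + l) (P(l) = (2*l)*(7 + l) = 2*l*(7 + l))
U(T) = -24
I = -1 (I = (1*(-5/(-5)))*(-1) = (1*(-5*(-⅕)))*(-1) = (1*1)*(-1) = 1*(-1) = -1)
a(t) = -1
U(54) - a(P(-2)) = -24 - 1*(-1) = -24 + 1 = -23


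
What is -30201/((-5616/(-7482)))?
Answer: -12553549/312 ≈ -40236.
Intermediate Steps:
-30201/((-5616/(-7482))) = -30201/((-5616*(-1/7482))) = -30201/936/1247 = -30201*1247/936 = -12553549/312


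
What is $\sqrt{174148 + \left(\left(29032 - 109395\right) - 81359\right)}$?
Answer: $\sqrt{12426} \approx 111.47$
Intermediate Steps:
$\sqrt{174148 + \left(\left(29032 - 109395\right) - 81359\right)} = \sqrt{174148 - 161722} = \sqrt{12426}$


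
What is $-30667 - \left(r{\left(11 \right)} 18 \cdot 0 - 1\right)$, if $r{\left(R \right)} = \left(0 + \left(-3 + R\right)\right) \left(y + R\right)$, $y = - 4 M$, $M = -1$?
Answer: $-30666$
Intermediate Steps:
$y = 4$ ($y = \left(-4\right) \left(-1\right) = 4$)
$r{\left(R \right)} = \left(-3 + R\right) \left(4 + R\right)$ ($r{\left(R \right)} = \left(0 + \left(-3 + R\right)\right) \left(4 + R\right) = \left(-3 + R\right) \left(4 + R\right)$)
$-30667 - \left(r{\left(11 \right)} 18 \cdot 0 - 1\right) = -30667 - \left(\left(-12 + 11 + 11^{2}\right) 18 \cdot 0 - 1\right) = -30667 - \left(\left(-12 + 11 + 121\right) 0 - 1\right) = -30667 - \left(120 \cdot 0 - 1\right) = -30667 - \left(0 - 1\right) = -30667 - -1 = -30667 + 1 = -30666$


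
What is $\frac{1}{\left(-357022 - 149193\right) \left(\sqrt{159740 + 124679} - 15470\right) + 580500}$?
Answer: $\frac{313269062}{2450522294154304569} + \frac{101243 \sqrt{284419}}{12252611470771522845} \approx 1.3224 \cdot 10^{-10}$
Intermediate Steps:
$\frac{1}{\left(-357022 - 149193\right) \left(\sqrt{159740 + 124679} - 15470\right) + 580500} = \frac{1}{- 506215 \left(\sqrt{284419} - 15470\right) + 580500} = \frac{1}{- 506215 \left(-15470 + \sqrt{284419}\right) + 580500} = \frac{1}{\left(7831146050 - 506215 \sqrt{284419}\right) + 580500} = \frac{1}{7831726550 - 506215 \sqrt{284419}}$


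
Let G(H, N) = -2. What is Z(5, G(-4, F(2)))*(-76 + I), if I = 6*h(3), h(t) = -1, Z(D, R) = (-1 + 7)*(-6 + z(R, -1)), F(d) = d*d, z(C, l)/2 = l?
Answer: 3936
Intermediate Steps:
z(C, l) = 2*l
F(d) = d²
Z(D, R) = -48 (Z(D, R) = (-1 + 7)*(-6 + 2*(-1)) = 6*(-6 - 2) = 6*(-8) = -48)
I = -6 (I = 6*(-1) = -6)
Z(5, G(-4, F(2)))*(-76 + I) = -48*(-76 - 6) = -48*(-82) = 3936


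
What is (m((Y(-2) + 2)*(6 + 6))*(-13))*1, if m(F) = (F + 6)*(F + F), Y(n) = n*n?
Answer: -146016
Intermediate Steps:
Y(n) = n²
m(F) = 2*F*(6 + F) (m(F) = (6 + F)*(2*F) = 2*F*(6 + F))
(m((Y(-2) + 2)*(6 + 6))*(-13))*1 = ((2*(((-2)² + 2)*(6 + 6))*(6 + ((-2)² + 2)*(6 + 6)))*(-13))*1 = ((2*((4 + 2)*12)*(6 + (4 + 2)*12))*(-13))*1 = ((2*(6*12)*(6 + 6*12))*(-13))*1 = ((2*72*(6 + 72))*(-13))*1 = ((2*72*78)*(-13))*1 = (11232*(-13))*1 = -146016*1 = -146016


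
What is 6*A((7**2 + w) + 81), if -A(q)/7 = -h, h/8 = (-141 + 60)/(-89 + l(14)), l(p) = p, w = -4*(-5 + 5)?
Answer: 9072/25 ≈ 362.88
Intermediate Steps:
w = 0 (w = -4*0 = 0)
h = 216/25 (h = 8*((-141 + 60)/(-89 + 14)) = 8*(-81/(-75)) = 8*(-81*(-1/75)) = 8*(27/25) = 216/25 ≈ 8.6400)
A(q) = 1512/25 (A(q) = -(-7)*216/25 = -7*(-216/25) = 1512/25)
6*A((7**2 + w) + 81) = 6*(1512/25) = 9072/25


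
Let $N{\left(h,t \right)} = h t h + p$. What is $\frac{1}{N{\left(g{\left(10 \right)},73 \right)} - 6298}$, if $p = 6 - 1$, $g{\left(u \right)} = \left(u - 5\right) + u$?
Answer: $\frac{1}{10132} \approx 9.8697 \cdot 10^{-5}$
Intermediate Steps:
$g{\left(u \right)} = -5 + 2 u$ ($g{\left(u \right)} = \left(-5 + u\right) + u = -5 + 2 u$)
$p = 5$ ($p = 6 - 1 = 5$)
$N{\left(h,t \right)} = 5 + t h^{2}$ ($N{\left(h,t \right)} = h t h + 5 = t h^{2} + 5 = 5 + t h^{2}$)
$\frac{1}{N{\left(g{\left(10 \right)},73 \right)} - 6298} = \frac{1}{\left(5 + 73 \left(-5 + 2 \cdot 10\right)^{2}\right) - 6298} = \frac{1}{\left(5 + 73 \left(-5 + 20\right)^{2}\right) - 6298} = \frac{1}{\left(5 + 73 \cdot 15^{2}\right) - 6298} = \frac{1}{\left(5 + 73 \cdot 225\right) - 6298} = \frac{1}{\left(5 + 16425\right) - 6298} = \frac{1}{16430 - 6298} = \frac{1}{10132}$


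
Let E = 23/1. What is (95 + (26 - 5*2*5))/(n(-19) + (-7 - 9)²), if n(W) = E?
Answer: 71/279 ≈ 0.25448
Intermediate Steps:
E = 23 (E = 23*1 = 23)
n(W) = 23
(95 + (26 - 5*2*5))/(n(-19) + (-7 - 9)²) = (95 + (26 - 5*2*5))/(23 + (-7 - 9)²) = (95 + (26 - 10*5))/(23 + (-16)²) = (95 + (26 - 50))/(23 + 256) = (95 - 24)/279 = 71*(1/279) = 71/279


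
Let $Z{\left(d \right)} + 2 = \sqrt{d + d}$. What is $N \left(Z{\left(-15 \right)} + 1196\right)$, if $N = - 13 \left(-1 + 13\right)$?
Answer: $-186264 - 156 i \sqrt{30} \approx -1.8626 \cdot 10^{5} - 854.45 i$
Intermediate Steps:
$Z{\left(d \right)} = -2 + \sqrt{2} \sqrt{d}$ ($Z{\left(d \right)} = -2 + \sqrt{d + d} = -2 + \sqrt{2 d} = -2 + \sqrt{2} \sqrt{d}$)
$N = -156$ ($N = \left(-13\right) 12 = -156$)
$N \left(Z{\left(-15 \right)} + 1196\right) = - 156 \left(\left(-2 + \sqrt{2} \sqrt{-15}\right) + 1196\right) = - 156 \left(\left(-2 + \sqrt{2} i \sqrt{15}\right) + 1196\right) = - 156 \left(\left(-2 + i \sqrt{30}\right) + 1196\right) = - 156 \left(1194 + i \sqrt{30}\right) = -186264 - 156 i \sqrt{30}$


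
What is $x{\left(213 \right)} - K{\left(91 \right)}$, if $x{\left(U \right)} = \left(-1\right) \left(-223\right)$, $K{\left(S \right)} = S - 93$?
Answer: $225$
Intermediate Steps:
$K{\left(S \right)} = -93 + S$
$x{\left(U \right)} = 223$
$x{\left(213 \right)} - K{\left(91 \right)} = 223 - \left(-93 + 91\right) = 223 - -2 = 223 + 2 = 225$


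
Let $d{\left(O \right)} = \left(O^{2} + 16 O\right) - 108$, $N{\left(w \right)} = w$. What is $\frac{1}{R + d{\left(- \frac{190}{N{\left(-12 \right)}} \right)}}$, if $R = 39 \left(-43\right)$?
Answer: $- \frac{36}{46115} \approx -0.00078066$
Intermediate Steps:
$R = -1677$
$d{\left(O \right)} = -108 + O^{2} + 16 O$
$\frac{1}{R + d{\left(- \frac{190}{N{\left(-12 \right)}} \right)}} = \frac{1}{-1677 + \left(-108 + \left(- \frac{190}{-12}\right)^{2} + 16 \left(- \frac{190}{-12}\right)\right)} = \frac{1}{-1677 + \left(-108 + \left(\left(-190\right) \left(- \frac{1}{12}\right)\right)^{2} + 16 \left(\left(-190\right) \left(- \frac{1}{12}\right)\right)\right)} = \frac{1}{-1677 + \left(-108 + \left(\frac{95}{6}\right)^{2} + 16 \cdot \frac{95}{6}\right)} = \frac{1}{-1677 + \left(-108 + \frac{9025}{36} + \frac{760}{3}\right)} = \frac{1}{-1677 + \frac{14257}{36}} = \frac{1}{- \frac{46115}{36}} = - \frac{36}{46115}$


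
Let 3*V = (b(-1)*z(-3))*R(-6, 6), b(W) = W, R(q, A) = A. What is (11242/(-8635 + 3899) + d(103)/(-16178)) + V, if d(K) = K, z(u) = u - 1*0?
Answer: 69338291/19154752 ≈ 3.6199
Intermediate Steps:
z(u) = u (z(u) = u + 0 = u)
V = 6 (V = (-1*(-3)*6)/3 = (3*6)/3 = (1/3)*18 = 6)
(11242/(-8635 + 3899) + d(103)/(-16178)) + V = (11242/(-8635 + 3899) + 103/(-16178)) + 6 = (11242/(-4736) + 103*(-1/16178)) + 6 = (11242*(-1/4736) - 103/16178) + 6 = (-5621/2368 - 103/16178) + 6 = -45590221/19154752 + 6 = 69338291/19154752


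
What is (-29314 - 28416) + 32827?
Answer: -24903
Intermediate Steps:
(-29314 - 28416) + 32827 = -57730 + 32827 = -24903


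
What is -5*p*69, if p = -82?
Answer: 28290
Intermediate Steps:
-5*p*69 = -5*(-82)*69 = 410*69 = 28290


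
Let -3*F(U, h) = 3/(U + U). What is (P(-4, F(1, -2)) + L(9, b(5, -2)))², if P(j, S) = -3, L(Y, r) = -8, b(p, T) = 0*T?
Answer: 121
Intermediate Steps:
b(p, T) = 0
F(U, h) = -1/(2*U) (F(U, h) = -1/(U + U) = -1/(2*U))
(P(-4, F(1, -2)) + L(9, b(5, -2)))² = (-3 - 8)² = (-11)² = 121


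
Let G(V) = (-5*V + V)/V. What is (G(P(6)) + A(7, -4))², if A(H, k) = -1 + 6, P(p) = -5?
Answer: 1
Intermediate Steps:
G(V) = -4 (G(V) = (-4*V)/V = -4)
A(H, k) = 5
(G(P(6)) + A(7, -4))² = (-4 + 5)² = 1² = 1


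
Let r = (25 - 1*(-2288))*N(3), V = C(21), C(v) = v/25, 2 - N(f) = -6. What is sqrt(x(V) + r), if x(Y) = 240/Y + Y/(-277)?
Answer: sqrt(1766101799567)/9695 ≈ 137.08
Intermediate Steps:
N(f) = 8 (N(f) = 2 - 1*(-6) = 2 + 6 = 8)
C(v) = v/25 (C(v) = v*(1/25) = v/25)
V = 21/25 (V = (1/25)*21 = 21/25 ≈ 0.84000)
r = 18504 (r = (25 - 1*(-2288))*8 = (25 + 2288)*8 = 2313*8 = 18504)
x(Y) = 240/Y - Y/277 (x(Y) = 240/Y + Y*(-1/277) = 240/Y - Y/277)
sqrt(x(V) + r) = sqrt((240/(21/25) - 1/277*21/25) + 18504) = sqrt((240*(25/21) - 21/6925) + 18504) = sqrt((2000/7 - 21/6925) + 18504) = sqrt(13849853/48475 + 18504) = sqrt(910831253/48475) = sqrt(1766101799567)/9695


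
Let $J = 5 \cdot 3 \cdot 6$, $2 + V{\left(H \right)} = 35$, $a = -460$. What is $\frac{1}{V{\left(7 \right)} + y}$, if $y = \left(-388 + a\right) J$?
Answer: $- \frac{1}{76287} \approx -1.3108 \cdot 10^{-5}$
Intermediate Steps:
$V{\left(H \right)} = 33$ ($V{\left(H \right)} = -2 + 35 = 33$)
$J = 90$ ($J = 15 \cdot 6 = 90$)
$y = -76320$ ($y = \left(-388 - 460\right) 90 = \left(-848\right) 90 = -76320$)
$\frac{1}{V{\left(7 \right)} + y} = \frac{1}{33 - 76320} = \frac{1}{-76287} = - \frac{1}{76287}$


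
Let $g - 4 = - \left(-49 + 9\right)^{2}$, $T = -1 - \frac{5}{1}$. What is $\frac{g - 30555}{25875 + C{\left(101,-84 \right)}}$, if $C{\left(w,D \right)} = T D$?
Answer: $- \frac{10717}{8793} \approx -1.2188$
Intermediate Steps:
$T = -6$ ($T = -1 - 5 \cdot 1 = -1 - 5 = -6$)
$C{\left(w,D \right)} = - 6 D$
$g = -1596$ ($g = 4 - \left(-49 + 9\right)^{2} = 4 - \left(-40\right)^{2} = 4 - 1600 = -1596$)
$\frac{g - 30555}{25875 + C{\left(101,-84 \right)}} = \frac{-1596 - 30555}{25875 - -504} = - \frac{32151}{25875 + 504} = - \frac{32151}{26379} = \left(-32151\right) \frac{1}{26379} = - \frac{10717}{8793}$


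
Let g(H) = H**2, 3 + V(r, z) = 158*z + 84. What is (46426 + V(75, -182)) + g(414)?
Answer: 189147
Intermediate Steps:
V(r, z) = 81 + 158*z (V(r, z) = -3 + (158*z + 84) = -3 + (84 + 158*z) = 81 + 158*z)
(46426 + V(75, -182)) + g(414) = (46426 + (81 + 158*(-182))) + 414**2 = (46426 + (81 - 28756)) + 171396 = (46426 - 28675) + 171396 = 17751 + 171396 = 189147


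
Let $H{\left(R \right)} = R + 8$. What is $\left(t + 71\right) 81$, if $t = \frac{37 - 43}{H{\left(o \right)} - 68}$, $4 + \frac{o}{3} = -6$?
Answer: $\frac{28782}{5} \approx 5756.4$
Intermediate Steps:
$o = -30$ ($o = -12 + 3 \left(-6\right) = -12 - 18 = -30$)
$H{\left(R \right)} = 8 + R$
$t = \frac{1}{15}$ ($t = \frac{37 - 43}{\left(8 - 30\right) - 68} = - \frac{6}{-22 - 68} = - \frac{6}{-90} = \left(-6\right) \left(- \frac{1}{90}\right) = \frac{1}{15} \approx 0.066667$)
$\left(t + 71\right) 81 = \left(\frac{1}{15} + 71\right) 81 = \frac{1066}{15} \cdot 81 = \frac{28782}{5}$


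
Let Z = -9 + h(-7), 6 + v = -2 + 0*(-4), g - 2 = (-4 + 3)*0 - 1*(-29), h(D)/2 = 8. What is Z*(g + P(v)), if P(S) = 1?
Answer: 224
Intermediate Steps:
h(D) = 16 (h(D) = 2*8 = 16)
g = 31 (g = 2 + ((-4 + 3)*0 - 1*(-29)) = 2 + (-1*0 + 29) = 2 + (0 + 29) = 2 + 29 = 31)
v = -8 (v = -6 + (-2 + 0*(-4)) = -6 + (-2 + 0) = -6 - 2 = -8)
Z = 7 (Z = -9 + 16 = 7)
Z*(g + P(v)) = 7*(31 + 1) = 7*32 = 224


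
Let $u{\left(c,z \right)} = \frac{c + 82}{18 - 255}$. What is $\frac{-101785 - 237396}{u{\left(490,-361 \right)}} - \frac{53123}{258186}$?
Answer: $\frac{10377241408243}{73841196} \approx 1.4053 \cdot 10^{5}$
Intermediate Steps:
$u{\left(c,z \right)} = - \frac{82}{237} - \frac{c}{237}$ ($u{\left(c,z \right)} = \frac{82 + c}{-237} = \left(82 + c\right) \left(- \frac{1}{237}\right) = - \frac{82}{237} - \frac{c}{237}$)
$\frac{-101785 - 237396}{u{\left(490,-361 \right)}} - \frac{53123}{258186} = \frac{-101785 - 237396}{- \frac{82}{237} - \frac{490}{237}} - \frac{53123}{258186} = - \frac{339181}{- \frac{572}{237}} - \frac{53123}{258186} = \left(-339181\right) \left(- \frac{237}{572}\right) - \frac{53123}{258186} = \frac{80385897}{572} - \frac{53123}{258186} = \frac{10377241408243}{73841196}$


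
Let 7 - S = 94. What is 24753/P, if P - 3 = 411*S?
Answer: -8251/11918 ≈ -0.69231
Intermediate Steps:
S = -87 (S = 7 - 1*94 = 7 - 94 = -87)
P = -35754 (P = 3 + 411*(-87) = 3 - 35757 = -35754)
24753/P = 24753/(-35754) = 24753*(-1/35754) = -8251/11918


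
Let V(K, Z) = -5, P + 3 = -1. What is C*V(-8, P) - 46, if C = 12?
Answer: -106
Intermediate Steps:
P = -4 (P = -3 - 1 = -4)
C*V(-8, P) - 46 = 12*(-5) - 46 = -60 - 46 = -106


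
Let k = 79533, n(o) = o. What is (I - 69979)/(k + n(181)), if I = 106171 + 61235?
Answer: 97427/79714 ≈ 1.2222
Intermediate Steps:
I = 167406
(I - 69979)/(k + n(181)) = (167406 - 69979)/(79533 + 181) = 97427/79714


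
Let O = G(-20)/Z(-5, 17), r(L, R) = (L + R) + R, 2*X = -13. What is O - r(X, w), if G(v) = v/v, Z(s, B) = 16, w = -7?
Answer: 329/16 ≈ 20.563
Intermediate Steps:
X = -13/2 (X = (1/2)*(-13) = -13/2 ≈ -6.5000)
G(v) = 1
r(L, R) = L + 2*R
O = 1/16 ≈ 0.062500
O - r(X, w) = 1/16 - (-13/2 + 2*(-7)) = 1/16 - (-13/2 - 14) = 1/16 - 1*(-41/2) = 1/16 + 41/2 = 329/16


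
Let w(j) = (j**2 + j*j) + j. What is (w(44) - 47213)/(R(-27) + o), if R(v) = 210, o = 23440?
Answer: -43297/23650 ≈ -1.8307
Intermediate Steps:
w(j) = j + 2*j**2 (w(j) = (j**2 + j**2) + j = 2*j**2 + j = j + 2*j**2)
(w(44) - 47213)/(R(-27) + o) = (44*(1 + 2*44) - 47213)/(210 + 23440) = (44*(1 + 88) - 47213)/23650 = (44*89 - 47213)*(1/23650) = (3916 - 47213)*(1/23650) = -43297*1/23650 = -43297/23650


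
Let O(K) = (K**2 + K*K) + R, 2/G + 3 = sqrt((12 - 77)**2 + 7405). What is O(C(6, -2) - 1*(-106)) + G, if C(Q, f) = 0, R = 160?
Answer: 263006478/11621 + 2*sqrt(11630)/11621 ≈ 22632.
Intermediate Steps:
G = 2/(-3 + sqrt(11630)) (G = 2/(-3 + sqrt((12 - 77)**2 + 7405)) = 2/(-3 + sqrt((-65)**2 + 7405)) = 2/(-3 + sqrt(4225 + 7405)) = 2/(-3 + sqrt(11630)) ≈ 0.019076)
O(K) = 160 + 2*K**2 (O(K) = (K**2 + K*K) + 160 = (K**2 + K**2) + 160 = 2*K**2 + 160 = 160 + 2*K**2)
O(C(6, -2) - 1*(-106)) + G = (160 + 2*(0 - 1*(-106))**2) + (6/11621 + 2*sqrt(11630)/11621) = (160 + 2*(0 + 106)**2) + (6/11621 + 2*sqrt(11630)/11621) = (160 + 2*106**2) + (6/11621 + 2*sqrt(11630)/11621) = (160 + 2*11236) + (6/11621 + 2*sqrt(11630)/11621) = (160 + 22472) + (6/11621 + 2*sqrt(11630)/11621) = 22632 + (6/11621 + 2*sqrt(11630)/11621) = 263006478/11621 + 2*sqrt(11630)/11621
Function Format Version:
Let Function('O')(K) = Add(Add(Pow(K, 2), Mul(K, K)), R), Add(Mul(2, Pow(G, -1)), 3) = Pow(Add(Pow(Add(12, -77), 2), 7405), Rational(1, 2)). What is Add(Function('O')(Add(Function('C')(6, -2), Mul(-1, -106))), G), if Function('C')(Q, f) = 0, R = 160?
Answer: Add(Rational(263006478, 11621), Mul(Rational(2, 11621), Pow(11630, Rational(1, 2)))) ≈ 22632.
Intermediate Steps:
G = Mul(2, Pow(Add(-3, Pow(11630, Rational(1, 2))), -1)) (G = Mul(2, Pow(Add(-3, Pow(Add(Pow(Add(12, -77), 2), 7405), Rational(1, 2))), -1)) = Mul(2, Pow(Add(-3, Pow(Add(Pow(-65, 2), 7405), Rational(1, 2))), -1)) = Mul(2, Pow(Add(-3, Pow(Add(4225, 7405), Rational(1, 2))), -1)) = Mul(2, Pow(Add(-3, Pow(11630, Rational(1, 2))), -1)) ≈ 0.019076)
Function('O')(K) = Add(160, Mul(2, Pow(K, 2))) (Function('O')(K) = Add(Add(Pow(K, 2), Mul(K, K)), 160) = Add(Add(Pow(K, 2), Pow(K, 2)), 160) = Add(Mul(2, Pow(K, 2)), 160) = Add(160, Mul(2, Pow(K, 2))))
Add(Function('O')(Add(Function('C')(6, -2), Mul(-1, -106))), G) = Add(Add(160, Mul(2, Pow(Add(0, Mul(-1, -106)), 2))), Add(Rational(6, 11621), Mul(Rational(2, 11621), Pow(11630, Rational(1, 2))))) = Add(Add(160, Mul(2, Pow(Add(0, 106), 2))), Add(Rational(6, 11621), Mul(Rational(2, 11621), Pow(11630, Rational(1, 2))))) = Add(Add(160, Mul(2, Pow(106, 2))), Add(Rational(6, 11621), Mul(Rational(2, 11621), Pow(11630, Rational(1, 2))))) = Add(Add(160, Mul(2, 11236)), Add(Rational(6, 11621), Mul(Rational(2, 11621), Pow(11630, Rational(1, 2))))) = Add(Add(160, 22472), Add(Rational(6, 11621), Mul(Rational(2, 11621), Pow(11630, Rational(1, 2))))) = Add(22632, Add(Rational(6, 11621), Mul(Rational(2, 11621), Pow(11630, Rational(1, 2))))) = Add(Rational(263006478, 11621), Mul(Rational(2, 11621), Pow(11630, Rational(1, 2))))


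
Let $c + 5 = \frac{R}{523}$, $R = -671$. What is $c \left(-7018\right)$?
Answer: $\frac{23061148}{523} \approx 44094.0$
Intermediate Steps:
$c = - \frac{3286}{523}$ ($c = -5 - \frac{671}{523} = - \frac{3286}{523} \approx -6.283$)
$c \left(-7018\right) = \left(- \frac{3286}{523}\right) \left(-7018\right) = \frac{23061148}{523}$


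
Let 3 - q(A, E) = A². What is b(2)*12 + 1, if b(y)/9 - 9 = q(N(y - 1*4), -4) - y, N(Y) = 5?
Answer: -1619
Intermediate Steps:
q(A, E) = 3 - A²
b(y) = -117 - 9*y (b(y) = 81 + 9*((3 - 1*5²) - y) = 81 + 9*((3 - 1*25) - y) = 81 + 9*((3 - 25) - y) = 81 + 9*(-22 - y) = 81 + (-198 - 9*y) = -117 - 9*y)
b(2)*12 + 1 = (-117 - 9*2)*12 + 1 = (-117 - 18)*12 + 1 = -135*12 + 1 = -1620 + 1 = -1619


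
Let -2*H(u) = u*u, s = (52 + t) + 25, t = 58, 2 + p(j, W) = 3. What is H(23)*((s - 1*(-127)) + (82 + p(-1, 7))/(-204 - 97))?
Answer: -41674091/602 ≈ -69226.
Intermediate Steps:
p(j, W) = 1 (p(j, W) = -2 + 3 = 1)
s = 135 (s = (52 + 58) + 25 = 110 + 25 = 135)
H(u) = -u²/2 (H(u) = -u*u/2 = -u²/2)
H(23)*((s - 1*(-127)) + (82 + p(-1, 7))/(-204 - 97)) = (-½*23²)*((135 - 1*(-127)) + (82 + 1)/(-204 - 97)) = (-½*529)*((135 + 127) + 83/(-301)) = -529*(262 + 83*(-1/301))/2 = -529*(262 - 83/301)/2 = -529/2*78779/301 = -41674091/602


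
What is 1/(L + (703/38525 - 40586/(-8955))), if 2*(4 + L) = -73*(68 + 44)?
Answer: -68998275/282026967097 ≈ -0.00024465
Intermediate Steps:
L = -4092 (L = -4 + (-73*(68 + 44))/2 = -4 + (-73*112)/2 = -4 + (1/2)*(-8176) = -4 - 4088 = -4092)
1/(L + (703/38525 - 40586/(-8955))) = 1/(-4092 + (703/38525 - 40586/(-8955))) = 1/(-4092 + (703*(1/38525) - 40586*(-1/8955))) = 1/(-4092 + (703/38525 + 40586/8955)) = 1/(-4092 + 313974203/68998275) = 1/(-282026967097/68998275) = -68998275/282026967097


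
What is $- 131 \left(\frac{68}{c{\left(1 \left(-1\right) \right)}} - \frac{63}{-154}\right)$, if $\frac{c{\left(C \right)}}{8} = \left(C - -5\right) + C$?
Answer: $- \frac{14017}{33} \approx -424.76$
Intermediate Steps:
$c{\left(C \right)} = 40 + 16 C$ ($c{\left(C \right)} = 8 \left(\left(C - -5\right) + C\right) = 8 \left(\left(C + 5\right) + C\right) = 8 \left(\left(5 + C\right) + C\right) = 8 \left(5 + 2 C\right) = 40 + 16 C$)
$- 131 \left(\frac{68}{c{\left(1 \left(-1\right) \right)}} - \frac{63}{-154}\right) = - 131 \left(\frac{68}{40 + 16 \cdot 1 \left(-1\right)} - \frac{63}{-154}\right) = - 131 \left(\frac{68}{40 + 16 \left(-1\right)} - - \frac{9}{22}\right) = - 131 \left(\frac{68}{40 - 16} + \frac{9}{22}\right) = - 131 \left(\frac{68}{24} + \frac{9}{22}\right) = - 131 \left(68 \cdot \frac{1}{24} + \frac{9}{22}\right) = - 131 \left(\frac{17}{6} + \frac{9}{22}\right) = \left(-131\right) \frac{107}{33} = - \frac{14017}{33}$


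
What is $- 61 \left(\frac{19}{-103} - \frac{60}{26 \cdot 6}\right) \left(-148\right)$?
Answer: $- \frac{6879336}{1339} \approx -5137.7$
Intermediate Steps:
$- 61 \left(\frac{19}{-103} - \frac{60}{26 \cdot 6}\right) \left(-148\right) = - 61 \left(19 \left(- \frac{1}{103}\right) - \frac{60}{156}\right) \left(-148\right) = - 61 \left(- \frac{19}{103} - \frac{5}{13}\right) \left(-148\right) = \left(-61\right) \left(- \frac{762}{1339}\right) \left(-148\right) = \frac{46482}{1339} \left(-148\right) = - \frac{6879336}{1339}$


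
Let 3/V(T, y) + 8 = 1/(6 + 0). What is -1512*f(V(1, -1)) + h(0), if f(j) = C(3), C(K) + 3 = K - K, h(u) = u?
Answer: 4536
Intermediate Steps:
V(T, y) = -18/47 (V(T, y) = 3/(-8 + 1/(6 + 0)) = 3/(-8 + 1/6) = 3/(-8 + ⅙) = 3/(-47/6) = 3*(-6/47) = -18/47)
C(K) = -3 (C(K) = -3 + (K - K) = -3 + 0 = -3)
f(j) = -3
-1512*f(V(1, -1)) + h(0) = -1512*(-3) + 0 = 4536 + 0 = 4536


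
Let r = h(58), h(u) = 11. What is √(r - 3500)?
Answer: I*√3489 ≈ 59.068*I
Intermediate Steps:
r = 11
√(r - 3500) = √(11 - 3500) = √(-3489) = I*√3489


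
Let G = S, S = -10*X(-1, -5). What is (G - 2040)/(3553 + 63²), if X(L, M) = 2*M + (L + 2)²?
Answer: -975/3761 ≈ -0.25924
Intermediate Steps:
X(L, M) = (2 + L)² + 2*M (X(L, M) = 2*M + (2 + L)² = (2 + L)² + 2*M)
S = 90 (S = -10*((2 - 1)² + 2*(-5)) = -10*(1² - 10) = -10*(1 - 10) = -10*(-9) = 90)
G = 90
(G - 2040)/(3553 + 63²) = (90 - 2040)/(3553 + 63²) = -1950/(3553 + 3969) = -1950/7522 = -1950*1/7522 = -975/3761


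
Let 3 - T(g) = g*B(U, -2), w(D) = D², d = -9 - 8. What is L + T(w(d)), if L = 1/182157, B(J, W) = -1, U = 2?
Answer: 53189845/182157 ≈ 292.00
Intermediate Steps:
d = -17
T(g) = 3 + g (T(g) = 3 - g*(-1) = 3 - (-1)*g = 3 + g)
L = 1/182157 ≈ 5.4898e-6
L + T(w(d)) = 1/182157 + (3 + (-17)²) = 1/182157 + (3 + 289) = 1/182157 + 292 = 53189845/182157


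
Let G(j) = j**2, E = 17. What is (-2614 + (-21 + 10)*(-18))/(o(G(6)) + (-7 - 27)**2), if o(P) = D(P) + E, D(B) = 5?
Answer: -1208/589 ≈ -2.0509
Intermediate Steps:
o(P) = 22 (o(P) = 5 + 17 = 22)
(-2614 + (-21 + 10)*(-18))/(o(G(6)) + (-7 - 27)**2) = (-2614 + (-21 + 10)*(-18))/(22 + (-7 - 27)**2) = (-2614 - 11*(-18))/(22 + (-34)**2) = (-2614 + 198)/(22 + 1156) = -2416/1178 = -2416*1/1178 = -1208/589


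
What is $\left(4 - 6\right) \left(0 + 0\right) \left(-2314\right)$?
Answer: $0$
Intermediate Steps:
$\left(4 - 6\right) \left(0 + 0\right) \left(-2314\right) = \left(-2\right) 0 \left(-2314\right) = 0 \left(-2314\right) = 0$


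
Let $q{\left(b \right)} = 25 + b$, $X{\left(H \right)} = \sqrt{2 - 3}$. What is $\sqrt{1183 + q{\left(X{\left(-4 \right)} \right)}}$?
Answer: $\sqrt{1208 + i} \approx 34.756 + 0.0144 i$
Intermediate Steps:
$X{\left(H \right)} = i$ ($X{\left(H \right)} = \sqrt{-1} = i$)
$\sqrt{1183 + q{\left(X{\left(-4 \right)} \right)}} = \sqrt{1183 + \left(25 + i\right)} = \sqrt{1208 + i}$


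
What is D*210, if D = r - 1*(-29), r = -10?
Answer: 3990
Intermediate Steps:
D = 19 (D = -10 - 1*(-29) = -10 + 29 = 19)
D*210 = 19*210 = 3990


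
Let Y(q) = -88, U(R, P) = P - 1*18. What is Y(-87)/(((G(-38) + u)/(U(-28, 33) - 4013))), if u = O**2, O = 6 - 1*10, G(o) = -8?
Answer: 43978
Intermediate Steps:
U(R, P) = -18 + P (U(R, P) = P - 18 = -18 + P)
O = -4 (O = 6 - 10 = -4)
u = 16 (u = (-4)**2 = 16)
Y(-87)/(((G(-38) + u)/(U(-28, 33) - 4013))) = -88*((-18 + 33) - 4013)/(-8 + 16) = -88/(8/(15 - 4013)) = -88/(8/(-3998)) = -88/(8*(-1/3998)) = -88/(-4/1999) = -88*(-1999/4) = 43978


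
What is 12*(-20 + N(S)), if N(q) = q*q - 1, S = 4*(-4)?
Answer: 2820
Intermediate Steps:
S = -16
N(q) = -1 + q**2 (N(q) = q**2 - 1 = -1 + q**2)
12*(-20 + N(S)) = 12*(-20 + (-1 + (-16)**2)) = 12*(-20 + (-1 + 256)) = 12*(-20 + 255) = 12*235 = 2820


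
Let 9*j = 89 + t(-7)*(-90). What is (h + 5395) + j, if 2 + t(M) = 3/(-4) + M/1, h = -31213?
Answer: -462791/18 ≈ -25711.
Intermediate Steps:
t(M) = -11/4 + M (t(M) = -2 + (3/(-4) + M/1) = -2 + (3*(-¼) + M*1) = -2 + (-¾ + M) = -11/4 + M)
j = 1933/18 (j = (89 + (-11/4 - 7)*(-90))/9 = (89 - 39/4*(-90))/9 = (89 + 1755/2)/9 = (⅑)*(1933/2) = 1933/18 ≈ 107.39)
(h + 5395) + j = (-31213 + 5395) + 1933/18 = -25818 + 1933/18 = -462791/18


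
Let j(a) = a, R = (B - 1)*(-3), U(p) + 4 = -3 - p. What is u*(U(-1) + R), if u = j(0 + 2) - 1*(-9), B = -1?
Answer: 0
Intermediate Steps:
U(p) = -7 - p (U(p) = -4 + (-3 - p) = -7 - p)
R = 6 (R = (-1 - 1)*(-3) = -2*(-3) = 6)
u = 11 (u = (0 + 2) - 1*(-9) = 2 + 9 = 11)
u*(U(-1) + R) = 11*((-7 - 1*(-1)) + 6) = 11*((-7 + 1) + 6) = 11*(-6 + 6) = 11*0 = 0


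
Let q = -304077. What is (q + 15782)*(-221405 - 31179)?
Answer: 72818704280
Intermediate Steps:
(q + 15782)*(-221405 - 31179) = (-304077 + 15782)*(-221405 - 31179) = -288295*(-252584) = 72818704280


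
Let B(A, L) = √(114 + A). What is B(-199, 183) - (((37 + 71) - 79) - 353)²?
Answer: -104976 + I*√85 ≈ -1.0498e+5 + 9.2195*I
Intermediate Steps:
B(-199, 183) - (((37 + 71) - 79) - 353)² = √(114 - 199) - (((37 + 71) - 79) - 353)² = √(-85) - ((108 - 79) - 353)² = I*√85 - (29 - 353)² = I*√85 - 1*(-324)² = I*√85 - 1*104976 = I*√85 - 104976 = -104976 + I*√85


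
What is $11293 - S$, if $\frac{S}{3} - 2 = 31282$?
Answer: $-82559$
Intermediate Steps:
$S = 93852$ ($S = 6 + 3 \cdot 31282 = 6 + 93846 = 93852$)
$11293 - S = 11293 - 93852 = -82559$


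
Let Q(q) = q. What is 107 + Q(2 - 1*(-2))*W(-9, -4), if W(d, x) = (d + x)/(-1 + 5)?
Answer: 94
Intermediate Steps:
W(d, x) = d/4 + x/4 (W(d, x) = (d + x)/4 = (d + x)*(¼) = d/4 + x/4)
107 + Q(2 - 1*(-2))*W(-9, -4) = 107 + (2 - 1*(-2))*((¼)*(-9) + (¼)*(-4)) = 107 + (2 + 2)*(-9/4 - 1) = 107 + 4*(-13/4) = 107 - 13 = 94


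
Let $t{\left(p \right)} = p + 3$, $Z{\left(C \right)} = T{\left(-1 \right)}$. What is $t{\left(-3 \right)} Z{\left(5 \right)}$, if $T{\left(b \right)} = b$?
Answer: $0$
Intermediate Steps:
$Z{\left(C \right)} = -1$
$t{\left(p \right)} = 3 + p$
$t{\left(-3 \right)} Z{\left(5 \right)} = \left(3 - 3\right) \left(-1\right) = 0 \left(-1\right) = 0$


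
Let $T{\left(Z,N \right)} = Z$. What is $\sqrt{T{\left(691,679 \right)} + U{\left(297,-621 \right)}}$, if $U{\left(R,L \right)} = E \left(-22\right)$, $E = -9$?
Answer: $\sqrt{889} \approx 29.816$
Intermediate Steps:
$U{\left(R,L \right)} = 198$ ($U{\left(R,L \right)} = \left(-9\right) \left(-22\right) = 198$)
$\sqrt{T{\left(691,679 \right)} + U{\left(297,-621 \right)}} = \sqrt{691 + 198} = \sqrt{889}$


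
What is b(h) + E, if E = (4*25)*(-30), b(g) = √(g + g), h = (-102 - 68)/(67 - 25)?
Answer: -3000 + I*√3570/21 ≈ -3000.0 + 2.8452*I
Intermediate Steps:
h = -85/21 (h = -170/42 = -170*1/42 = -85/21 ≈ -4.0476)
b(g) = √2*√g (b(g) = √(2*g) = √2*√g)
E = -3000 (E = 100*(-30) = -3000)
b(h) + E = √2*√(-85/21) - 3000 = √2*(I*√1785/21) - 3000 = I*√3570/21 - 3000 = -3000 + I*√3570/21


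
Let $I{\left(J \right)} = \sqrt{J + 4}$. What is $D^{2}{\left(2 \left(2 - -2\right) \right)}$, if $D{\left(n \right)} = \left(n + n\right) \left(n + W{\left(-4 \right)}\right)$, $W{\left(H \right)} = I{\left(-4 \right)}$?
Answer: $16384$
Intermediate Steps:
$I{\left(J \right)} = \sqrt{4 + J}$
$W{\left(H \right)} = 0$ ($W{\left(H \right)} = \sqrt{4 - 4} = \sqrt{0} = 0$)
$D{\left(n \right)} = 2 n^{2}$ ($D{\left(n \right)} = \left(n + n\right) \left(n + 0\right) = 2 n n = 2 n^{2}$)
$D^{2}{\left(2 \left(2 - -2\right) \right)} = \left(2 \left(2 \left(2 - -2\right)\right)^{2}\right)^{2} = \left(2 \left(2 \left(2 + 2\right)\right)^{2}\right)^{2} = \left(2 \left(2 \cdot 4\right)^{2}\right)^{2} = \left(2 \cdot 8^{2}\right)^{2} = \left(2 \cdot 64\right)^{2} = 128^{2} = 16384$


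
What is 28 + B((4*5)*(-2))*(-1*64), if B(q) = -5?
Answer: 348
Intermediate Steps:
28 + B((4*5)*(-2))*(-1*64) = 28 - (-5)*64 = 28 - 5*(-64) = 28 + 320 = 348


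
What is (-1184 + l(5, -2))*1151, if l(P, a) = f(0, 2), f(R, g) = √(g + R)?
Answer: -1362784 + 1151*√2 ≈ -1.3612e+6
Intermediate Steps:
f(R, g) = √(R + g)
l(P, a) = √2 (l(P, a) = √(0 + 2) = √2)
(-1184 + l(5, -2))*1151 = (-1184 + √2)*1151 = -1362784 + 1151*√2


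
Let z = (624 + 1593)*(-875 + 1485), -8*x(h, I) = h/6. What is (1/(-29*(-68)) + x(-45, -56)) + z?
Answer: 10667501959/7888 ≈ 1.3524e+6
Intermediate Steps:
x(h, I) = -h/48 (x(h, I) = -h/(8*6) = -h/48)
z = 1352370 (z = 2217*610 = 1352370)
(1/(-29*(-68)) + x(-45, -56)) + z = (1/(-29*(-68)) - 1/48*(-45)) + 1352370 = (1/1972 + 15/16) + 1352370 = 7399/7888 + 1352370 = 10667501959/7888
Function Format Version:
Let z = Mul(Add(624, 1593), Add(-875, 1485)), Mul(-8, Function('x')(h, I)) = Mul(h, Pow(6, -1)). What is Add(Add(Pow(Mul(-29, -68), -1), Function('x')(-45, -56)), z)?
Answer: Rational(10667501959, 7888) ≈ 1.3524e+6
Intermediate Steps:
Function('x')(h, I) = Mul(Rational(-1, 48), h) (Function('x')(h, I) = Mul(Rational(-1, 8), Mul(h, Pow(6, -1))) = Mul(Rational(-1, 8), Mul(h, Rational(1, 6))) = Mul(Rational(-1, 8), Mul(Rational(1, 6), h)) = Mul(Rational(-1, 48), h))
z = 1352370 (z = Mul(2217, 610) = 1352370)
Add(Add(Pow(Mul(-29, -68), -1), Function('x')(-45, -56)), z) = Add(Add(Pow(Mul(-29, -68), -1), Mul(Rational(-1, 48), -45)), 1352370) = Add(Add(Pow(1972, -1), Rational(15, 16)), 1352370) = Add(Add(Rational(1, 1972), Rational(15, 16)), 1352370) = Add(Rational(7399, 7888), 1352370) = Rational(10667501959, 7888)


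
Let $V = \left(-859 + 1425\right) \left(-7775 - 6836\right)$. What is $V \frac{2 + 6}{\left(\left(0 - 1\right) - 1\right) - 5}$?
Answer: $\frac{66158608}{7} \approx 9.4512 \cdot 10^{6}$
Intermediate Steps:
$V = -8269826$ ($V = 566 \left(-14611\right) = -8269826$)
$V \frac{2 + 6}{\left(\left(0 - 1\right) - 1\right) - 5} = - 8269826 \frac{2 + 6}{\left(\left(0 - 1\right) - 1\right) - 5} = - 8269826 \frac{8}{\left(-1 - 1\right) - 5} = - 8269826 \frac{8}{-2 - 5} = - 8269826 \frac{8}{-7} = - 8269826 \cdot 8 \left(- \frac{1}{7}\right) = \left(-8269826\right) \left(- \frac{8}{7}\right) = \frac{66158608}{7}$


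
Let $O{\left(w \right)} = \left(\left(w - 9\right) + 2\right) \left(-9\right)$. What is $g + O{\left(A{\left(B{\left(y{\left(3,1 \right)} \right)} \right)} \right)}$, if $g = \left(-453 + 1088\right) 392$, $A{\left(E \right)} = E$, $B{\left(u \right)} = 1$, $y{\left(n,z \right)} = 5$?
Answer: $248974$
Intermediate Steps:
$O{\left(w \right)} = 63 - 9 w$ ($O{\left(w \right)} = \left(\left(w - 9\right) + 2\right) \left(-9\right) = \left(\left(-9 + w\right) + 2\right) \left(-9\right) = \left(-7 + w\right) \left(-9\right) = 63 - 9 w$)
$g = 248920$ ($g = 635 \cdot 392 = 248920$)
$g + O{\left(A{\left(B{\left(y{\left(3,1 \right)} \right)} \right)} \right)} = 248920 + \left(63 - 9\right) = 248920 + 54 = 248974$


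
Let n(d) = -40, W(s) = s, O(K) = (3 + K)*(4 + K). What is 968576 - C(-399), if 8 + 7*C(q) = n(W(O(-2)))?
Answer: 6780080/7 ≈ 9.6858e+5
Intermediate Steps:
C(q) = -48/7 (C(q) = -8/7 + (1/7)*(-40) = -8/7 - 40/7 = -48/7)
968576 - C(-399) = 968576 - 1*(-48/7) = 968576 + 48/7 = 6780080/7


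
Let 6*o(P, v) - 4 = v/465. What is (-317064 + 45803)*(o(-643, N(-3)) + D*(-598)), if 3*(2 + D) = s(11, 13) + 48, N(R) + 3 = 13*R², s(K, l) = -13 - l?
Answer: 134067222857/155 ≈ 8.6495e+8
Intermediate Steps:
N(R) = -3 + 13*R²
o(P, v) = ⅔ + v/2790 (o(P, v) = ⅔ + (v/465)/6 = ⅔ + v/2790)
D = 16/3 (D = -2 + ((-13 - 1*13) + 48)/3 = -2 + ((-13 - 13) + 48)/3 = -2 + (-26 + 48)/3 = -2 + (⅓)*22 = -2 + 22/3 = 16/3 ≈ 5.3333)
(-317064 + 45803)*(o(-643, N(-3)) + D*(-598)) = (-317064 + 45803)*((⅔ + (-3 + 13*(-3)²)/2790) + (16/3)*(-598)) = -271261*((⅔ + (-3 + 13*9)/2790) - 9568/3) = -271261*((⅔ + (-3 + 117)/2790) - 9568/3) = -271261*((⅔ + (1/2790)*114) - 9568/3) = -271261*((⅔ + 19/465) - 9568/3) = -271261*(329/465 - 9568/3) = -271261*(-494237/155) = 134067222857/155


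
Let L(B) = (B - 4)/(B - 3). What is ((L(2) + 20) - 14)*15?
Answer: 120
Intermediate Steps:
L(B) = (-4 + B)/(-3 + B)
((L(2) + 20) - 14)*15 = (((-4 + 2)/(-3 + 2) + 20) - 14)*15 = ((-2/(-1) + 20) - 14)*15 = ((-1*(-2) + 20) - 14)*15 = ((2 + 20) - 14)*15 = (22 - 14)*15 = 8*15 = 120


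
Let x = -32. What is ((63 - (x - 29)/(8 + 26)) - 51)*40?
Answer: 9380/17 ≈ 551.76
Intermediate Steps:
((63 - (x - 29)/(8 + 26)) - 51)*40 = ((63 - (-32 - 29)/(8 + 26)) - 51)*40 = ((63 - (-61)/34) - 51)*40 = ((63 - 1*(-61/34)) - 51)*40 = ((63 + 61/34) - 51)*40 = (2203/34 - 51)*40 = (469/34)*40 = 9380/17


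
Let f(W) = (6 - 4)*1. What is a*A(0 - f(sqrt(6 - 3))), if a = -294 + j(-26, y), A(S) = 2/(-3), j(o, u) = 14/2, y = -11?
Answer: 574/3 ≈ 191.33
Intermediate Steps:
f(W) = 2 (f(W) = 2*1 = 2)
j(o, u) = 7 (j(o, u) = 14*(1/2) = 7)
A(S) = -2/3 (A(S) = 2*(-1/3) = -2/3)
a = -287 (a = -294 + 7 = -287)
a*A(0 - f(sqrt(6 - 3))) = -287*(-2/3) = 574/3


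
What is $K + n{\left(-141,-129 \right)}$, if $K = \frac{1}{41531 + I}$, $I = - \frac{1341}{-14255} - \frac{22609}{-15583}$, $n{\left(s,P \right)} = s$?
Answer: $- \frac{1300845966125368}{9225859491213} \approx -141.0$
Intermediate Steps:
$I = \frac{343188098}{222135665}$ ($I = \left(-1341\right) \left(- \frac{1}{14255}\right) - - \frac{22609}{15583} = \frac{1341}{14255} + \frac{22609}{15583} = \frac{343188098}{222135665} \approx 1.5449$)
$K = \frac{222135665}{9225859491213}$ ($K = \frac{1}{41531 + \frac{343188098}{222135665}} = \frac{1}{\frac{9225859491213}{222135665}} = \frac{222135665}{9225859491213} \approx 2.4078 \cdot 10^{-5}$)
$K + n{\left(-141,-129 \right)} = \frac{222135665}{9225859491213} - 141 = - \frac{1300845966125368}{9225859491213}$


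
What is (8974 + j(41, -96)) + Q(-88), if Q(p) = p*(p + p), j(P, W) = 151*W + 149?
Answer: 10115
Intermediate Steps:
j(P, W) = 149 + 151*W
Q(p) = 2*p**2 (Q(p) = p*(2*p) = 2*p**2)
(8974 + j(41, -96)) + Q(-88) = (8974 + (149 + 151*(-96))) + 2*(-88)**2 = (8974 + (149 - 14496)) + 2*7744 = (8974 - 14347) + 15488 = -5373 + 15488 = 10115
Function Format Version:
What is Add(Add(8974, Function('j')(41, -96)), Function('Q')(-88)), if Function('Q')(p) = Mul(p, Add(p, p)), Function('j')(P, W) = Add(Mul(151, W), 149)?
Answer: 10115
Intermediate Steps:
Function('j')(P, W) = Add(149, Mul(151, W))
Function('Q')(p) = Mul(2, Pow(p, 2)) (Function('Q')(p) = Mul(p, Mul(2, p)) = Mul(2, Pow(p, 2)))
Add(Add(8974, Function('j')(41, -96)), Function('Q')(-88)) = Add(Add(8974, Add(149, Mul(151, -96))), Mul(2, Pow(-88, 2))) = Add(Add(8974, Add(149, -14496)), Mul(2, 7744)) = Add(Add(8974, -14347), 15488) = Add(-5373, 15488) = 10115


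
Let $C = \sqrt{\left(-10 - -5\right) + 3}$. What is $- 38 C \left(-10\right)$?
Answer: $380 i \sqrt{2} \approx 537.4 i$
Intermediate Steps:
$C = i \sqrt{2}$ ($C = \sqrt{\left(-10 + 5\right) + 3} = \sqrt{-5 + 3} = \sqrt{-2} = i \sqrt{2} \approx 1.4142 i$)
$- 38 C \left(-10\right) = - 38 i \sqrt{2} \left(-10\right) = 380 i \sqrt{2}$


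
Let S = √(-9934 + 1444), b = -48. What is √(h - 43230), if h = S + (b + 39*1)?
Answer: √(-43239 + I*√8490) ≈ 0.222 + 207.94*I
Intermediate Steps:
S = I*√8490 (S = √(-8490) = I*√8490 ≈ 92.141*I)
h = -9 + I*√8490 (h = I*√8490 + (-48 + 39*1) = I*√8490 + (-48 + 39) = I*√8490 - 9 = -9 + I*√8490 ≈ -9.0 + 92.141*I)
√(h - 43230) = √((-9 + I*√8490) - 43230) = √(-43239 + I*√8490)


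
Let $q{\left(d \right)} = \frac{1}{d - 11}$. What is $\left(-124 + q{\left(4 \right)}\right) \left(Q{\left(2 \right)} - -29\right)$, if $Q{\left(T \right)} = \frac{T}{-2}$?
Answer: $-3476$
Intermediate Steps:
$Q{\left(T \right)} = - \frac{T}{2}$ ($Q{\left(T \right)} = T \left(- \frac{1}{2}\right) = - \frac{T}{2}$)
$q{\left(d \right)} = \frac{1}{-11 + d}$
$\left(-124 + q{\left(4 \right)}\right) \left(Q{\left(2 \right)} - -29\right) = \left(-124 + \frac{1}{-11 + 4}\right) \left(\left(- \frac{1}{2}\right) 2 - -29\right) = \left(-124 + \frac{1}{-7}\right) \left(-1 + 29\right) = \left(-124 - \frac{1}{7}\right) 28 = \left(- \frac{869}{7}\right) 28 = -3476$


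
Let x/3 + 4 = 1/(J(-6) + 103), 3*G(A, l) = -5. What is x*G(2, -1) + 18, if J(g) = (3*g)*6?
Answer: 39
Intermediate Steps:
J(g) = 18*g
G(A, l) = -5/3 (G(A, l) = (1/3)*(-5) = -5/3)
x = -63/5 (x = -12 + 3/(18*(-6) + 103) = -12 + 3/(-108 + 103) = -12 + 3/(-5) = -12 + 3*(-1/5) = -12 - 3/5 = -63/5 ≈ -12.600)
x*G(2, -1) + 18 = -63/5*(-5/3) + 18 = 21 + 18 = 39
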